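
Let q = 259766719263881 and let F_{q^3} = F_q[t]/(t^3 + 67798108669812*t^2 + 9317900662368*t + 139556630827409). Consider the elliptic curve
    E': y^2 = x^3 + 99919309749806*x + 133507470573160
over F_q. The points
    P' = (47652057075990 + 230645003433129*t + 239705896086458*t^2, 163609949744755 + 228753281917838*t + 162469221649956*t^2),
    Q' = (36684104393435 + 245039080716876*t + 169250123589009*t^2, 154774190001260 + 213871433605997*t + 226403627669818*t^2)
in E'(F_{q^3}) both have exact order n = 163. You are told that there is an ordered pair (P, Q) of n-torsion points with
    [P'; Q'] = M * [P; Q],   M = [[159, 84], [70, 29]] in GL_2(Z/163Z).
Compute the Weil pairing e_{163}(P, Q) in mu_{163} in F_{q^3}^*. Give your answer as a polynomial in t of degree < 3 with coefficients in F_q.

Since e_{163}(P,P)=e_{163}(Q,Q)=1 and e_{163}(Q,P)=e_{163}(P,Q)^{-1}, expanding e_{163}(159*P + 84*Q,70*P + 29*Q) leaves e(P,Q)^det(M).
det M = 159*29 - 84*70 = -1269 = 35 (mod 163); 35^{-1} = 14 (mod 163).
Double-and-add over 10100011: 8-1 doublings, 4-1 additions; each step l_{T,T}/v_{2T} or l_{T,P'}/v at Q'+S for random S.
The quotient is 130690239888889 + 255440612253557*t + 63817853103194*t^2.
(130690239888889 + 255440612253557*t + 63817853103194*t^2)^{14} mod (259766719263881,f) = 124750573354264 + 169527719625653*t + 215444670942210*t^2.

124750573354264 + 169527719625653*t + 215444670942210*t^2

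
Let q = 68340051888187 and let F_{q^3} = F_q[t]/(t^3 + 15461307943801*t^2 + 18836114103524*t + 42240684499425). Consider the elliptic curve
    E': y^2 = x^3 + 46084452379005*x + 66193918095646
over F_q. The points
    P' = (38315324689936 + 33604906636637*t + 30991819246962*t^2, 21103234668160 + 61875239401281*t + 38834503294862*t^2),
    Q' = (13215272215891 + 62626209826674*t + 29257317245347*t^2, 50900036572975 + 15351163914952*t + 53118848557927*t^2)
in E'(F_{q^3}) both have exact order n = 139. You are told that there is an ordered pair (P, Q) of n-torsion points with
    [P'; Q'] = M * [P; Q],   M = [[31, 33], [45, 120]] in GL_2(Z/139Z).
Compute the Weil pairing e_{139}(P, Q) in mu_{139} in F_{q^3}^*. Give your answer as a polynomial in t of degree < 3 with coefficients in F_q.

58644294724332 + 64753734070938*t + 11443007025429*t^2

Since e_{139}(P,P)=e_{139}(Q,Q)=1 and e_{139}(Q,P)=e_{139}(P,Q)^{-1}, expanding e_{139}(31*P + 33*Q,45*P + 120*Q) leaves e(P,Q)^det(M).
Hence e(P,Q) = e(P',Q')^{38} where 38 = 11^{-1} mod 139.
Double-and-add over 10001011: 8-1 doublings, 4-1 additions; each step l_{T,T}/v_{2T} or l_{T,P'}/v at Q'+S for random S.
Result: e(P',Q') = 27565431116197 + 49514297236749*t + 5760575017666*t^2.
Finally e_{139}(P,Q) = 58644294724332 + 64753734070938*t + 11443007025429*t^2.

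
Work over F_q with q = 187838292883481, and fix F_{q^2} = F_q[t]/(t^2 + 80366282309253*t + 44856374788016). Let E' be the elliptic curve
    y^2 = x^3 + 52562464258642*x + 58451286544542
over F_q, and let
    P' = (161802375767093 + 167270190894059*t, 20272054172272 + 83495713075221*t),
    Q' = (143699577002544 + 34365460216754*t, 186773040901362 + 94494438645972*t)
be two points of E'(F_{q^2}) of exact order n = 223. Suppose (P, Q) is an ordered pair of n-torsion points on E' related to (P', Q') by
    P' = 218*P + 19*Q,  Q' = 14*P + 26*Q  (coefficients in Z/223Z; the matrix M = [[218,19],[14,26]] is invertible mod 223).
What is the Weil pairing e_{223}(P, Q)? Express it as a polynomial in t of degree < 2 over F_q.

111263234129223 + 121719952215061*t

Since e_{223}(P,P)=e_{223}(Q,Q)=1 and e_{223}(Q,P)=e_{223}(P,Q)^{-1}, expanding e_{223}(218*P + 19*Q,14*P + 26*Q) leaves e(P,Q)^det(M).
218*26 - 19*14 = 5402; reduced mod 223: det = 50, inverse 58.
8-bit Miller (11011111) on E'/F_{187838292883481} with a'=52562464258642, b'=58451286544542: accumulate tangent/chord ratios at Q'+S and P'+S'.
e_{223}(P',Q') = 127876379266697 + 167427783588247*t.
Finally e_{223}(P,Q) = 111263234129223 + 121719952215061*t.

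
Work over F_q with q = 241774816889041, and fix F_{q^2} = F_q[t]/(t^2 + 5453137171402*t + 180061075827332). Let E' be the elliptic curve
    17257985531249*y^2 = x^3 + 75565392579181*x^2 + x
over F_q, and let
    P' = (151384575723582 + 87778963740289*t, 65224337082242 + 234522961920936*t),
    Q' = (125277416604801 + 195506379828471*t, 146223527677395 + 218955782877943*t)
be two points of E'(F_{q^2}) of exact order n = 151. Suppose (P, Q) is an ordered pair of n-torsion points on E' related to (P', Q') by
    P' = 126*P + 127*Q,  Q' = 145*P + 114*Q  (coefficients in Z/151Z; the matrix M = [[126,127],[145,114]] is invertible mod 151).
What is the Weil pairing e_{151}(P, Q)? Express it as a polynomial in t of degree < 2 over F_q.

Alternating bilinearity on E[151] (values in mu_{151} in F_{241774816889041^2}) gives e(P',Q') = e(P,Q)^det(M).
det M = 126*114 - 127*145 = -4051 = 26 (mod 151); 26^{-1} = 122 (mod 151).
Set x_W=99316758612037*u+202568826938860, y_W=99316758612037*v; then E': y_W^2=x_W^3+96497026517418.
Double-and-add over 10010111: 8-1 doublings, 5-1 additions; each step l_{T,T}/v_{2T} or l_{T,P'}/v at Q'+S for random S.
Result: e(P',Q') = 24373168338997 + 4217725177613*t.
Thus e_{151}(P,Q) = 78553363790714 + 81005758750746*t.

78553363790714 + 81005758750746*t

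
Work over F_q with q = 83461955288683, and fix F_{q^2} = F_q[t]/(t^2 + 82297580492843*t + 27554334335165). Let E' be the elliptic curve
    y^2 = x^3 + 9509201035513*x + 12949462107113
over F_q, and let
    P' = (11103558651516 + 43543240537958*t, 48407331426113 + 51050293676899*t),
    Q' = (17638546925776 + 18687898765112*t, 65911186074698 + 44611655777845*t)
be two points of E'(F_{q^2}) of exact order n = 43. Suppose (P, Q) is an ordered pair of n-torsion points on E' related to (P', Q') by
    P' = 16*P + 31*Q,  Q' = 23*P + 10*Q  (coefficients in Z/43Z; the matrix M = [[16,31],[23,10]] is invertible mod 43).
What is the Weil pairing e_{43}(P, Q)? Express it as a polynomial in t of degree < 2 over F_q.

Since e_{43}(P,P)=e_{43}(Q,Q)=1 and e_{43}(Q,P)=e_{43}(P,Q)^{-1}, expanding e_{43}(16*P + 31*Q,23*P + 10*Q) leaves e(P,Q)^det(M).
det(M) mod 43 = 6; its inverse in (Z/43)^* is 36 (check: 6*36 mod 43 = 1).
Double-and-add over 101011: 6-1 doublings, 4-1 additions; each step l_{T,T}/v_{2T} or l_{T,P'}/v at Q'+S for random S.
So e_{43}(P',Q') = 15124084190901 + 52140424010052*t.
Raise to 36: e(P,Q) = 27302359311608 + 78332167951687*t in mu_{43}.

27302359311608 + 78332167951687*t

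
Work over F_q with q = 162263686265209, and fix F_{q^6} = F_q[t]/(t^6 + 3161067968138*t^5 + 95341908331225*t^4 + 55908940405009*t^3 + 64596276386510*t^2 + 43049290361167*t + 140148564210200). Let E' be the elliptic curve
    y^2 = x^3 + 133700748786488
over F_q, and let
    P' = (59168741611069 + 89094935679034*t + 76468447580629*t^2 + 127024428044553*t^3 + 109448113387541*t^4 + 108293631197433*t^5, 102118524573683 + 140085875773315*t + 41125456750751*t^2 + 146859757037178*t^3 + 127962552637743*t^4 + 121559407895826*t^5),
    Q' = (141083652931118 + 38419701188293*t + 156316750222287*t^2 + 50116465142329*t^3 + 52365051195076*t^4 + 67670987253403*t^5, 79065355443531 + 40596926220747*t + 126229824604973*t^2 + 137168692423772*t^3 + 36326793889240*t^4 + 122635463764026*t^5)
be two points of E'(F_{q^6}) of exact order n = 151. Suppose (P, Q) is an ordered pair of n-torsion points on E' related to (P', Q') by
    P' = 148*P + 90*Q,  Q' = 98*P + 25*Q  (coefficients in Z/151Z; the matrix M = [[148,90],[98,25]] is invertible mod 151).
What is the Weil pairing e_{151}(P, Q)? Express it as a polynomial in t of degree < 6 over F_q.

94482511203478 + 35667959578947*t + 95043479040165*t^2 + 4763260527845*t^3 + 104295932844825*t^4 + 102854819471295*t^5

Since e_{151}(P,P)=e_{151}(Q,Q)=1 and e_{151}(Q,P)=e_{151}(P,Q)^{-1}, expanding e_{151}(148*P + 90*Q,98*P + 25*Q) leaves e(P,Q)^det(M).
det M = 148*25 - 90*98 = -5120 = 14 (mod 151); 14^{-1} = 54 (mod 151).
Build f_{151,P'} and f_{151,Q'} via the 8-bit ladder of 151=10010111_2; evaluate at shifted divisors; quotient in F_{162263686265209^6}.
Miller gives e_{151}(P',Q') = 121945218576144 + 66738093883045*t + 136546124194727*t^2 + 81486725230611*t^3 + 144069822340062*t^4 + 36519762904285*t^5 in F_{162263686265209^6}.
Hence e(P,Q) = 94482511203478 + 35667959578947*t + 95043479040165*t^2 + 4763260527845*t^3 + 104295932844825*t^4 + 102854819471295*t^5 in F_{162263686265209^6}^*.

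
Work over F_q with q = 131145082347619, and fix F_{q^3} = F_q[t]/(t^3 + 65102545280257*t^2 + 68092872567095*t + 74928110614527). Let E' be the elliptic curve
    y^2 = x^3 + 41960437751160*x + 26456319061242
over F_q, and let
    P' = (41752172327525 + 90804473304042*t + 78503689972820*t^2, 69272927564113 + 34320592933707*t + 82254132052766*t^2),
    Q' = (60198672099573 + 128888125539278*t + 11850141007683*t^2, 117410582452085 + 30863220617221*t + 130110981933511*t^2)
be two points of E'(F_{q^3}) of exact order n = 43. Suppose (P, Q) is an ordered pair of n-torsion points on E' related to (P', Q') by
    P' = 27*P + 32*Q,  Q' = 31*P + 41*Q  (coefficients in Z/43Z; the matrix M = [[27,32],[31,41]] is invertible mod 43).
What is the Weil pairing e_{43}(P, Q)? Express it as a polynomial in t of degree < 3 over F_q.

e_{43} is bilinear + alternating on E[43], so e_{43}(27*P + 32*Q, 31*P + 41*Q) = e_{43}(P,Q)^(27*41-32*31).
Inverting 29 mod 43: 3. Thus e_{43}(P,Q) = e(P',Q')^{3}.
Build f_{43,P'} and f_{43,Q'} via the 6-bit ladder of 43=101011_2; evaluate at shifted divisors; quotient in F_{131145082347619^3}.
Result: e(P',Q') = 33988326202702 + 75167112153248*t + 22150186339727*t^2.
Hence e(P,Q) = 41545694784714 + 125040532290335*t + 32197242940691*t^2 in F_{131145082347619^3}^*.

41545694784714 + 125040532290335*t + 32197242940691*t^2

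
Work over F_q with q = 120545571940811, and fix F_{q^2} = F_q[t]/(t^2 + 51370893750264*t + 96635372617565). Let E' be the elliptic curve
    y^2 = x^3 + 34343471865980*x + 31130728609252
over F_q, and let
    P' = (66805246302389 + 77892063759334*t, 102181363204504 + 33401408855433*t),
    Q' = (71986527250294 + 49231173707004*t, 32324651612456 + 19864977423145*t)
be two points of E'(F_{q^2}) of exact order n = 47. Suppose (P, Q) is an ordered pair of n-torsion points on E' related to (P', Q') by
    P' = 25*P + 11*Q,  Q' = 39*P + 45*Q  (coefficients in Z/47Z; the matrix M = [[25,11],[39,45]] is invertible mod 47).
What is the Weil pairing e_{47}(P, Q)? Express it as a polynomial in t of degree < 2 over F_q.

Since e_{47}(P,P)=e_{47}(Q,Q)=1 and e_{47}(Q,P)=e_{47}(P,Q)^{-1}, expanding e_{47}(25*P + 11*Q,39*P + 45*Q) leaves e(P,Q)^det(M).
det M = 25*45 - 11*39 = 696 = 38 (mod 47); 38^{-1} = 26 (mod 47).
6-bit Miller (101111) on E'/F_{120545571940811} with a'=34343471865980, b'=31130728609252: accumulate tangent/chord ratios at Q'+S and P'+S'.
So e_{47}(P',Q') = 36901109666175 + 10280899441443*t.
Raise to 26: e(P,Q) = 100382045572509 + 105572786040774*t in mu_{47}.

100382045572509 + 105572786040774*t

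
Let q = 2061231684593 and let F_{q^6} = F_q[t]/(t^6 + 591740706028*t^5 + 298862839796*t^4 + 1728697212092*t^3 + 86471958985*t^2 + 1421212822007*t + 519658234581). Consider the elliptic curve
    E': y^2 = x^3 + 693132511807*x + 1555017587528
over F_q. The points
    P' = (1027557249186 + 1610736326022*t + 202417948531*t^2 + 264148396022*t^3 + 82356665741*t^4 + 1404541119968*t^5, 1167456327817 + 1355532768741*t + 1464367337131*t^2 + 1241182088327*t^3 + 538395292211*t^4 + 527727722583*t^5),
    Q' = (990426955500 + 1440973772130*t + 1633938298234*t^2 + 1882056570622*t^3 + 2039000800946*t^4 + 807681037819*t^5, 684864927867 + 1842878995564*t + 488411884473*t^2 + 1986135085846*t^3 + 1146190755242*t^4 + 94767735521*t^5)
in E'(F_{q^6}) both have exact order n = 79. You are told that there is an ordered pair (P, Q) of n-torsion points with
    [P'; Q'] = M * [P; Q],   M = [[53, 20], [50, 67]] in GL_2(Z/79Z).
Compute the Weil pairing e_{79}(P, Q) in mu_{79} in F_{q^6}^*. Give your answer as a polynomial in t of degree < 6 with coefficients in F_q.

Under M = [[53,20],[50,67]] in GL_2(Z/79), e_{79}(P',Q') = e_{79}(P,Q)^(53*67-20*50 mod 79).
53*67 - 20*50 = 2551; reduced mod 79: det = 23, inverse 55.
Run Miller on y^2=x^3+693132511807*x+1555017587528 over F_{2061231684593}: ladder 1001111 (7 bits); e = f_P(D_Q)/f_Q(D_P).
Result: e(P',Q') = 1365094453395 + 1948038177124*t + 756998193071*t^2 + 1372624144766*t^3 + 46816425593*t^4 + 2057855721284*t^5.
e_{79}(P,Q) = (1365094453395 + 1948038177124*t + 756998193071*t^2 + 1372624144766*t^3 + 46816425593*t^4 + 2057855721284*t^5)^{55} = 994441236427 + 1038731100182*t + 60422283651*t^2 + 868597259902*t^3 + 1700348387927*t^4 + 1128082659038*t^5.

994441236427 + 1038731100182*t + 60422283651*t^2 + 868597259902*t^3 + 1700348387927*t^4 + 1128082659038*t^5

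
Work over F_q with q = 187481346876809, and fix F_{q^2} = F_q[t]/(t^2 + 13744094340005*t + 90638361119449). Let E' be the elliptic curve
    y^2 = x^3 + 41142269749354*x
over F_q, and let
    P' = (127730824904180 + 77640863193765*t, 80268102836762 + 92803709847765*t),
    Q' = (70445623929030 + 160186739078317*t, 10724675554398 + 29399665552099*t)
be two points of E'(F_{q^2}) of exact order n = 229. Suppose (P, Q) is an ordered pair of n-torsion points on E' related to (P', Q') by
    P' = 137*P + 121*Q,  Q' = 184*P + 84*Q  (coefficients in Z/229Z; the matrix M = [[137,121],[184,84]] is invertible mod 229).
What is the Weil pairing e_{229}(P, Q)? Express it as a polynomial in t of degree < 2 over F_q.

Under M = [[137,121],[184,84]] in GL_2(Z/229), e_{229}(P',Q') = e_{229}(P,Q)^(137*84-121*184 mod 229).
So e_{229}(P,Q) = e_{229}(P',Q')^{131}, since 7*131 = 1 mod 229.
Double-and-add over 11100101: 8-1 doublings, 5-1 additions; each step l_{T,T}/v_{2T} or l_{T,P'}/v at Q'+S for random S.
Miller gives e_{229}(P',Q') = 81607731838964 + 95558016491981*t in F_{187481346876809^2}.
e_{229}(P,Q) = (81607731838964 + 95558016491981*t)^{131} = 16356310178924 + 80061374955538*t.

16356310178924 + 80061374955538*t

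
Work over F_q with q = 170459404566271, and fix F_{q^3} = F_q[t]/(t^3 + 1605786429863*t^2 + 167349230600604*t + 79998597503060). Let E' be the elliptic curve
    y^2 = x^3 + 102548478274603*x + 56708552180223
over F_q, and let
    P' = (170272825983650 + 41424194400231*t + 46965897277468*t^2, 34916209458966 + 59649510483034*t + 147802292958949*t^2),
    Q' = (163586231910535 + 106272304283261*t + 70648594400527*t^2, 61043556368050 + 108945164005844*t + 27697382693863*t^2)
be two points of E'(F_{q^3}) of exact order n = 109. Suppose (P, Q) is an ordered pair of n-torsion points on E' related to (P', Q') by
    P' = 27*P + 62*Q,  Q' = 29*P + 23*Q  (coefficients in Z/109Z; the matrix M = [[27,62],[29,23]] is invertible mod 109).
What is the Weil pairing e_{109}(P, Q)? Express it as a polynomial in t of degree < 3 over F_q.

30234960995730 + 27403908728051*t + 16321700854089*t^2

Since e_{109}(P,P)=e_{109}(Q,Q)=1 and e_{109}(Q,P)=e_{109}(P,Q)^{-1}, expanding e_{109}(27*P + 62*Q,29*P + 23*Q) leaves e(P,Q)^det(M).
det(M) mod 109 = 22; its inverse in (Z/109)^* is 5 (check: 22*5 mod 109 = 1).
Run Miller on y^2=x^3+102548478274603*x+56708552180223 over F_{170459404566271}: ladder 1101101 (7 bits); e = f_P(D_Q)/f_Q(D_P).
Miller gives e_{109}(P',Q') = 145872470055207 + 133949377127443*t + 143907847886907*t^2 in F_{170459404566271^3}.
Raise to 5: e(P,Q) = 30234960995730 + 27403908728051*t + 16321700854089*t^2 in mu_{109}.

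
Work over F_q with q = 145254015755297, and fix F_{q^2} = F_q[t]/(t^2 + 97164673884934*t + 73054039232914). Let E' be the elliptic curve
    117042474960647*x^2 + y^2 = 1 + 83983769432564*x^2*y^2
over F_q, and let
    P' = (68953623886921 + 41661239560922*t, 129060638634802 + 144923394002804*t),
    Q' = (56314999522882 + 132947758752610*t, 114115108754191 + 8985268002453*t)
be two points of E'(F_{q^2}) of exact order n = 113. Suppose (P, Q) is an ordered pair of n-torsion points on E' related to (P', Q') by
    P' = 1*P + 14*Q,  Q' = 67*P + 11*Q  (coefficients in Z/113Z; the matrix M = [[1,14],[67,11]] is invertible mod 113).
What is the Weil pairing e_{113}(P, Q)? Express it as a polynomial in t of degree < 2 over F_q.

64394245948587 + 90934598096434*t

Under M = [[1,14],[67,11]] in GL_2(Z/113), e_{113}(P',Q') = e_{113}(P,Q)^(1*11-14*67 mod 113).
Inverting 90 mod 113: 54. Thus e_{113}(P,Q) = e(P',Q')^{54}.
Edwards->Montgomery: u=(1+y)/(1-y), v=u/x -> 40723067506537v^2=u^3+68665384042954u^2+u; then x_W=44578180320845u+57713376691418: y^2=x^3+103966748739281*x.
Run Miller on y^2=x^3+103966748739281*x over F_{145254015755297}: ladder 1110001 (7 bits); e = f_P(D_Q)/f_Q(D_P).
Result: e(P',Q') = 136309800310813 + 76342995648302*t.
Thus e_{113}(P,Q) = 64394245948587 + 90934598096434*t.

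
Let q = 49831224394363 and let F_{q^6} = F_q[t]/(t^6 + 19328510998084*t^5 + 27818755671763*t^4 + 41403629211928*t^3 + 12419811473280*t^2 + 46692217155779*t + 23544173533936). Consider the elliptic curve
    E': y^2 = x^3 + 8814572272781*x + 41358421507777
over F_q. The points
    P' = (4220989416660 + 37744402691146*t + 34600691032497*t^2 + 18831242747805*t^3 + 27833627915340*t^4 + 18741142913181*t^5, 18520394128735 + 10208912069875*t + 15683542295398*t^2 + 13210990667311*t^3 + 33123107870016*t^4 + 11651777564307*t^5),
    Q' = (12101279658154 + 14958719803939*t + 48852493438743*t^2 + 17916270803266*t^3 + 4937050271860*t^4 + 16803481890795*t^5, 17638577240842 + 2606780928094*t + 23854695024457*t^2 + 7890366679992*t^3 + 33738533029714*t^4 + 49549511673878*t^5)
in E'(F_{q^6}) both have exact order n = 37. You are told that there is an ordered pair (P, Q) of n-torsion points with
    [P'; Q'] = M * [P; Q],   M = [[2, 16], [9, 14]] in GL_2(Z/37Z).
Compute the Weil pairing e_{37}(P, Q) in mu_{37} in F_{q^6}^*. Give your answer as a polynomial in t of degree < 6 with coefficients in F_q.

The 37-Weil pairing on E[37] over F_{49831224394363} is alternating-bilinear: e_{37}(P',Q') = e_{37}(P,Q)^det(M).
Hence e(P,Q) = e(P',Q')^{22} where 22 = 32^{-1} mod 37.
n = 37 = (100101)_2 (6 bits, wt 3); accumulate f_{37,P'}(Q'+S)/f_{37,P'}(S) along the 5-step ladder.
So e_{37}(P',Q') = 8654479614699 + 18695524671457*t + 17388477420627*t^2 + 2400586979077*t^3 + 17860237310885*t^4 + 10092097236709*t^5.
Hence e(P,Q) = 6406060913132 + 6448326305346*t + 14058102362331*t^2 + 30090399610346*t^3 + 24426019164387*t^4 + 10340772498435*t^5 in F_{49831224394363^6}^*.

6406060913132 + 6448326305346*t + 14058102362331*t^2 + 30090399610346*t^3 + 24426019164387*t^4 + 10340772498435*t^5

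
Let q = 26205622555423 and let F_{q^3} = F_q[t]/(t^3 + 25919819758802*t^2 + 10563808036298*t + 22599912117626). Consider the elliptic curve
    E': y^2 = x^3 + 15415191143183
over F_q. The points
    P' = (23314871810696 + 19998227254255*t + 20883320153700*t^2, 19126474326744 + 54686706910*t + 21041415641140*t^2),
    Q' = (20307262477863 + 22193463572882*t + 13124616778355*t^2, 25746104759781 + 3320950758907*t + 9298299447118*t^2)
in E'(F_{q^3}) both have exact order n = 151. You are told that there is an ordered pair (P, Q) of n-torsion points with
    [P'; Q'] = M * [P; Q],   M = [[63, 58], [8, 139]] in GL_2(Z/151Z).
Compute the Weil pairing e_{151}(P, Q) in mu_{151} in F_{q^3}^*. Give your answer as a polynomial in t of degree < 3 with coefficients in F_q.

24147567106643 + 5999237585344*t + 21319054423706*t^2

e_{151}(aP+bQ,cP+dQ) = e_{151}(P,Q)^(ad-bc); with (a,b,c,d)=(63,58,8,139) this gives the det-151 law.
63*139 - 58*8 = 8293; reduced mod 151: det = 139, inverse 88.
Run Miller on y^2=x^3+15415191143183 over F_{26205622555423}: ladder 10010111 (8 bits); e = f_P(D_Q)/f_Q(D_P).
Miller gives e_{151}(P',Q') = 25354200827577 + 15978507233655*t + 15262536195574*t^2 in F_{26205622555423^3}.
Raise to 88: e(P,Q) = 24147567106643 + 5999237585344*t + 21319054423706*t^2 in mu_{151}.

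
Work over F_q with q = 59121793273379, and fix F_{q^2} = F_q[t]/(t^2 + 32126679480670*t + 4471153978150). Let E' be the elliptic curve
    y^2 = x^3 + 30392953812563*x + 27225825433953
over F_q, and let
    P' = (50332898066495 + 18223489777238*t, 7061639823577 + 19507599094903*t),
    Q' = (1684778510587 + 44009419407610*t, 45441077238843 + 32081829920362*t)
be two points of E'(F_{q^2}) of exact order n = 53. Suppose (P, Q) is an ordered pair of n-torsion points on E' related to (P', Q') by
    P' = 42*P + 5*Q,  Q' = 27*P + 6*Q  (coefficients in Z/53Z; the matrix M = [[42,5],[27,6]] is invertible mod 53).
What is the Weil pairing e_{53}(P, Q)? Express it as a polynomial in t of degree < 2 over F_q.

e_{53}(aP+bQ,cP+dQ) = e_{53}(P,Q)^(ad-bc); with (a,b,c,d)=(42,5,27,6) this gives the det-53 law.
det(M) mod 53 = 11; its inverse in (Z/53)^* is 29 (check: 11*29 mod 53 = 1).
6-bit Miller (110101) on E'/F_{59121793273379} with a'=30392953812563, b'=27225825433953: accumulate tangent/chord ratios at Q'+S and P'+S'.
The quotient is 23820848772123 + 32371313246083*t.
Raise to 29: e(P,Q) = 31298204916725 + 55713405078879*t in mu_{53}.

31298204916725 + 55713405078879*t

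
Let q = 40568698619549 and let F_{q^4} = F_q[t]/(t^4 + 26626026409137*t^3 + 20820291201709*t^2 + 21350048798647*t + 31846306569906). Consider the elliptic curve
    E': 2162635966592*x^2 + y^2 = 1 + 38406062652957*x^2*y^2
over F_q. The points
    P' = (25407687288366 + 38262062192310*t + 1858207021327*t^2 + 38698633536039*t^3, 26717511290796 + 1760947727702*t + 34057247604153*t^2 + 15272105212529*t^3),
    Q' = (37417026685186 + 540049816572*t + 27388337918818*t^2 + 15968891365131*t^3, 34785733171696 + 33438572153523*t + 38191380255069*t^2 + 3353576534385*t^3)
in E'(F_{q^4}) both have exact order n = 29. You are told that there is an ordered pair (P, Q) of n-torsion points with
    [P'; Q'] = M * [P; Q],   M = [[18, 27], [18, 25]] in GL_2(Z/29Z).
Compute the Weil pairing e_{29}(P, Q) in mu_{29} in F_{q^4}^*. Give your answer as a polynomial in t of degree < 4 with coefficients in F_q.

e_{29} is bilinear + alternating on E[29], so e_{29}(18*P + 27*Q, 18*P + 25*Q) = e_{29}(P,Q)^(18*25-27*18).
Inverting 22 mod 29: 4. Thus e_{29}(P,Q) = e(P',Q')^{4}.
Edwards->Montgomery: u=(1+y)/(1-y), v=u/x -> 21511763168643v^2=u^3+u; then x_W=1081317983296u: y^2=x^3+23365918201118*x.
Miller loop for e_{29} over F_{40568698619549^4}: bits of 29 = 11101; 4 double steps + 3 add steps, l/v at each.
Result: e(P',Q') = 34318169663880 + 28350837766231*t + 25870948468746*t^2 + 23142262701633*t^3.
e_{29}(P,Q) = (34318169663880 + 28350837766231*t + 25870948468746*t^2 + 23142262701633*t^3)^{4} = 487405337160 + 17204739985871*t + 26640611387612*t^2 + 30043923163358*t^3.

487405337160 + 17204739985871*t + 26640611387612*t^2 + 30043923163358*t^3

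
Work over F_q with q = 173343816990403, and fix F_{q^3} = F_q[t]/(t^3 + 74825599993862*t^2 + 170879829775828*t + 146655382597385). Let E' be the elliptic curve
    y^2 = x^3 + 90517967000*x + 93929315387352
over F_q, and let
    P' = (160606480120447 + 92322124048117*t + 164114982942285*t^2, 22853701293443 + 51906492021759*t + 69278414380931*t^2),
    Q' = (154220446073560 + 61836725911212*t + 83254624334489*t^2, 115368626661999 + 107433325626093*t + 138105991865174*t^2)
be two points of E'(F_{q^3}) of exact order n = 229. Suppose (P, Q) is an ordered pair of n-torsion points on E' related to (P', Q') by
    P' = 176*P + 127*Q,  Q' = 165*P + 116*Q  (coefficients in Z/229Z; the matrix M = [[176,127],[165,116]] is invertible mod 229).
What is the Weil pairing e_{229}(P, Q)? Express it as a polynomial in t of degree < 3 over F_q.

e_{229}(aP+bQ,cP+dQ) = e_{229}(P,Q)^(ad-bc); with (a,b,c,d)=(176,127,165,116) this gives the det-229 law.
Inverting 148 mod 229: 147. Thus e_{229}(P,Q) = e(P',Q')^{147}.
Double-and-add over 11100101: 8-1 doublings, 5-1 additions; each step l_{T,T}/v_{2T} or l_{T,P'}/v at Q'+S for random S.
So e_{229}(P',Q') = 132778643218188 + 82082640104170*t + 138252557759416*t^2.
Finally e_{229}(P,Q) = 22625344666778 + 23960187063723*t + 94093430876652*t^2.

22625344666778 + 23960187063723*t + 94093430876652*t^2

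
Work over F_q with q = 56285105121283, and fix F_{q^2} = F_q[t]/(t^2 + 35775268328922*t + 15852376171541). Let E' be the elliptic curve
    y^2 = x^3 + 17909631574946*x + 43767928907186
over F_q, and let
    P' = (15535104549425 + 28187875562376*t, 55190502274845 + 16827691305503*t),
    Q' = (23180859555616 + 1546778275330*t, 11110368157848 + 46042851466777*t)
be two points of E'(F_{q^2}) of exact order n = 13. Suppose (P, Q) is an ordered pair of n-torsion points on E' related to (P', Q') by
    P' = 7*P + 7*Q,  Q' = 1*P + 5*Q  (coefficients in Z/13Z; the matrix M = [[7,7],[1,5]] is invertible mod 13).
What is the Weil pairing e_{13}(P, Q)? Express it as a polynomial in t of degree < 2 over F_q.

Alternating bilinearity on E[13] (values in mu_{13} in F_{56285105121283^2}) gives e(P',Q') = e(P,Q)^det(M).
So e_{13}(P,Q) = e_{13}(P',Q')^{7}, since 2*7 = 1 mod 13.
4-bit Miller (1101) on E'/F_{56285105121283} with a'=17909631574946, b'=43767928907186: accumulate tangent/chord ratios at Q'+S and P'+S'.
Miller gives e_{13}(P',Q') = 32165569848564 + 11136382462660*t in F_{56285105121283^2}.
(32165569848564 + 11136382462660*t)^{7} mod (56285105121283,f) = 13635299581946 + 1172068419301*t.

13635299581946 + 1172068419301*t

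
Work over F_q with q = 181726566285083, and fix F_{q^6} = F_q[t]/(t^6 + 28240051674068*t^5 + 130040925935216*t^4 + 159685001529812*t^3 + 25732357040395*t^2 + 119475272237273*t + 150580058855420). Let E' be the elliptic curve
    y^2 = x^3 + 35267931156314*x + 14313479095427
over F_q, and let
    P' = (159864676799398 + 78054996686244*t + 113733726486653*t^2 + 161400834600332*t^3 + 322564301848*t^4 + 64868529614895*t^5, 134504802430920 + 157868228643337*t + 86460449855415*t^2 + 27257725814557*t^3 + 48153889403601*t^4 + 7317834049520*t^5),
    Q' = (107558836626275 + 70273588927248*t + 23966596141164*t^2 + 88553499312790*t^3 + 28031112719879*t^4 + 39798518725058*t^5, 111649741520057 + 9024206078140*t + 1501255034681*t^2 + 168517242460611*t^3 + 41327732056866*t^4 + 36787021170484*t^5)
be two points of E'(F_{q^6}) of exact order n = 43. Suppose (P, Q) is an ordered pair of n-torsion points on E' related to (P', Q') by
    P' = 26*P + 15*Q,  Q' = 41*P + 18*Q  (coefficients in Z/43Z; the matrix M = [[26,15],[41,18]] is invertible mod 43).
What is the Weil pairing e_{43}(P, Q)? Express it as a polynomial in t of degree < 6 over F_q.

98125777322475 + 108292924485185*t + 172662112346530*t^2 + 79148986310476*t^3 + 41897178085646*t^4 + 10197094829571*t^5

Alternating bilinearity on E[43] (values in mu_{43} in F_{181726566285083^6}) gives e(P',Q') = e(P,Q)^det(M).
Hence e(P,Q) = e(P',Q')^{31} where 31 = 25^{-1} mod 43.
Build f_{43,P'} and f_{43,Q'} via the 6-bit ladder of 43=101011_2; evaluate at shifted divisors; quotient in F_{181726566285083^6}.
Result: e(P',Q') = 141820139226969 + 84535721332112*t + 56472637705780*t^2 + 1163106133993*t^3 + 36378556529020*t^4 + 50491686232436*t^5.
Thus e_{43}(P,Q) = 98125777322475 + 108292924485185*t + 172662112346530*t^2 + 79148986310476*t^3 + 41897178085646*t^4 + 10197094829571*t^5.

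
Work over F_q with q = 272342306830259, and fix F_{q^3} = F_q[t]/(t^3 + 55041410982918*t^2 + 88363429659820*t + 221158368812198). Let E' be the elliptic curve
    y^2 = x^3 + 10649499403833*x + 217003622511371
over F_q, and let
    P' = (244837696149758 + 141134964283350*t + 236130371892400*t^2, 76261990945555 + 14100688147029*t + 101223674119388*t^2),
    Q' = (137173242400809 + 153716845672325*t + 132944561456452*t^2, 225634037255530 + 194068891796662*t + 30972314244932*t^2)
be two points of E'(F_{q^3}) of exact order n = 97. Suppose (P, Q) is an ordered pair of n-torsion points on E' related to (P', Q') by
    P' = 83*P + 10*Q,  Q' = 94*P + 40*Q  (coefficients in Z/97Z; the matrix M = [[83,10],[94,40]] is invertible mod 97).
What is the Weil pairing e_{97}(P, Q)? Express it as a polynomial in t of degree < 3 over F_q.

e_{97} is bilinear + alternating on E[97], so e_{97}(83*P + 10*Q, 94*P + 40*Q) = e_{97}(P,Q)^(83*40-10*94).
det(M) mod 97 = 52; its inverse in (Z/97)^* is 28 (check: 52*28 mod 97 = 1).
Double-and-add over 1100001: 7-1 doublings, 3-1 additions; each step l_{T,T}/v_{2T} or l_{T,P'}/v at Q'+S for random S.
Result: e(P',Q') = 126218542004783 + 257163181319751*t + 51836739488114*t^2.
Raise to 28: e(P,Q) = 42351240020308 + 105930058286627*t + 223840889345933*t^2 in mu_{97}.

42351240020308 + 105930058286627*t + 223840889345933*t^2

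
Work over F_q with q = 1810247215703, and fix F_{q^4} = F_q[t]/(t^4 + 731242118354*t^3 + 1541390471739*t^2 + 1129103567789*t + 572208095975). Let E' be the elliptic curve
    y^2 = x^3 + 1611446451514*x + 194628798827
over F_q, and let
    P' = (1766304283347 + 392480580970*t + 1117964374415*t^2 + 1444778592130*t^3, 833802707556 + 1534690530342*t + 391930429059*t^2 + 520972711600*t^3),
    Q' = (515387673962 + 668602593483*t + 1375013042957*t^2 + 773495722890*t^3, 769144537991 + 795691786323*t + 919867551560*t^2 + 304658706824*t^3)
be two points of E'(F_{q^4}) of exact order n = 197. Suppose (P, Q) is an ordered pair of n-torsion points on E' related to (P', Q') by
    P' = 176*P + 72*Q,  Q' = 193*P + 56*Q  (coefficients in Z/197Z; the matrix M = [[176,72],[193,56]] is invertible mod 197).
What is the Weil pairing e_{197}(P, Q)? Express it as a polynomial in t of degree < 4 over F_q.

655500900862 + 1781776363096*t + 608261998456*t^2 + 17487076433*t^3

Under M = [[176,72],[193,56]] in GL_2(Z/197), e_{197}(P',Q') = e_{197}(P,Q)^(176*56-72*193 mod 197).
det(M) mod 197 = 97; its inverse in (Z/197)^* is 65 (check: 97*65 mod 197 = 1).
Double-and-add over 11000101: 8-1 doublings, 4-1 additions; each step l_{T,T}/v_{2T} or l_{T,P'}/v at Q'+S for random S.
e_{197}(P',Q') = 1731825772481 + 951811084077*t + 1235448510996*t^2 + 510261767805*t^3.
Thus e_{197}(P,Q) = 655500900862 + 1781776363096*t + 608261998456*t^2 + 17487076433*t^3.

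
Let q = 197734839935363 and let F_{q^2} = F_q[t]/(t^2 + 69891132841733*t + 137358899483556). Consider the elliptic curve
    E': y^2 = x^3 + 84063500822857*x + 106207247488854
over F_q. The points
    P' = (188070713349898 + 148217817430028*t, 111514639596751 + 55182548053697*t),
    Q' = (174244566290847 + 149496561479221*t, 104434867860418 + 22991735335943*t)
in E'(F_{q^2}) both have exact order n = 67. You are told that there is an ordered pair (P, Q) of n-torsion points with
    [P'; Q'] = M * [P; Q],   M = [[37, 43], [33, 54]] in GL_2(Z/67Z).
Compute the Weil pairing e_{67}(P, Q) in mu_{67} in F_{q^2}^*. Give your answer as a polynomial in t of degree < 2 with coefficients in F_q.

60290852774788 + 7609418166627*t

Alternating bilinearity on E[67] (values in mu_{67} in F_{197734839935363^2}) gives e(P',Q') = e(P,Q)^det(M).
Hence e(P,Q) = e(P',Q')^{53} where 53 = 43^{-1} mod 67.
Run Miller on y^2=x^3+84063500822857*x+106207247488854 over F_{197734839935363}: ladder 1000011 (7 bits); e = f_P(D_Q)/f_Q(D_P).
The quotient is 104229603396404 + 156245434250338*t.
Hence e(P,Q) = 60290852774788 + 7609418166627*t in F_{197734839935363^2}^*.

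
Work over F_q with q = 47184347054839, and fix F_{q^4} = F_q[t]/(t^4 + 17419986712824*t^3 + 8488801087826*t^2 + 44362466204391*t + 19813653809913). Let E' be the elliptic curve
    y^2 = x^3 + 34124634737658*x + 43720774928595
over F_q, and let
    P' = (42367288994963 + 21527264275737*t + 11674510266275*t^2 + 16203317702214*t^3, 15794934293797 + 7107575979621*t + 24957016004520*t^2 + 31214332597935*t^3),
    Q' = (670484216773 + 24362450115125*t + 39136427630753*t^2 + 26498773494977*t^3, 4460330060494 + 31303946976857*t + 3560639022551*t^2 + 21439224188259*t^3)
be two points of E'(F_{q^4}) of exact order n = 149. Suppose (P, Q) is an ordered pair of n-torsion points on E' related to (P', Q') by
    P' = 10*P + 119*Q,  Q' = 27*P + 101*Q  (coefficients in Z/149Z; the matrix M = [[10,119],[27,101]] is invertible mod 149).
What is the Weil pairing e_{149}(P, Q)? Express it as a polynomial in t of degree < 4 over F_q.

e_{149}(aP+bQ,cP+dQ) = e_{149}(P,Q)^(ad-bc); with (a,b,c,d)=(10,119,27,101) this gives the det-149 law.
det(M) mod 149 = 32; its inverse in (Z/149)^* is 14 (check: 32*14 mod 149 = 1).
8-bit Miller (10010101) on E'/F_{47184347054839} with a'=34124634737658, b'=43720774928595: accumulate tangent/chord ratios at Q'+S and P'+S'.
Result: e(P',Q') = 36614613707672 + 11535998352368*t + 12651445630511*t^2 + 34879910713720*t^3.
Raise to 14: e(P,Q) = 20412749947090 + 2280551952219*t + 32017586137874*t^2 + 31565223881944*t^3 in mu_{149}.

20412749947090 + 2280551952219*t + 32017586137874*t^2 + 31565223881944*t^3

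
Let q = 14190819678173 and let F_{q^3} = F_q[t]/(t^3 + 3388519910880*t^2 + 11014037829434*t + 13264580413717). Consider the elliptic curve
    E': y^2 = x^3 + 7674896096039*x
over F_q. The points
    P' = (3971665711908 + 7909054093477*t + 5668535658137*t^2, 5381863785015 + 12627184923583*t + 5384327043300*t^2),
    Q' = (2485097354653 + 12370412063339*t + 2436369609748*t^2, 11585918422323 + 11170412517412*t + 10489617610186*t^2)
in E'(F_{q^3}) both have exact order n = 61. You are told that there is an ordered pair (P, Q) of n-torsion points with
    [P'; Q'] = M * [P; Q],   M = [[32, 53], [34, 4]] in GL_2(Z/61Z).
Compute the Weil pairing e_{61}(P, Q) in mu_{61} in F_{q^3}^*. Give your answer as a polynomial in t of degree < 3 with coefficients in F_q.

The 61-Weil pairing on E[61] over F_{14190819678173} is alternating-bilinear: e_{61}(P',Q') = e_{61}(P,Q)^det(M).
Inverting 34 mod 61: 9. Thus e_{61}(P,Q) = e(P',Q')^{9}.
Run Miller on y^2=x^3+7674896096039*x over F_{14190819678173}: ladder 111101 (6 bits); e = f_P(D_Q)/f_Q(D_P).
f_P(D_Q)/f_Q(D_P) = 2888515484440 + 1954219278001*t + 11645002547626*t^2.
e_{61}(P,Q) = (2888515484440 + 1954219278001*t + 11645002547626*t^2)^{9} = 4671958276595 + 10402530333891*t + 6724020133135*t^2.

4671958276595 + 10402530333891*t + 6724020133135*t^2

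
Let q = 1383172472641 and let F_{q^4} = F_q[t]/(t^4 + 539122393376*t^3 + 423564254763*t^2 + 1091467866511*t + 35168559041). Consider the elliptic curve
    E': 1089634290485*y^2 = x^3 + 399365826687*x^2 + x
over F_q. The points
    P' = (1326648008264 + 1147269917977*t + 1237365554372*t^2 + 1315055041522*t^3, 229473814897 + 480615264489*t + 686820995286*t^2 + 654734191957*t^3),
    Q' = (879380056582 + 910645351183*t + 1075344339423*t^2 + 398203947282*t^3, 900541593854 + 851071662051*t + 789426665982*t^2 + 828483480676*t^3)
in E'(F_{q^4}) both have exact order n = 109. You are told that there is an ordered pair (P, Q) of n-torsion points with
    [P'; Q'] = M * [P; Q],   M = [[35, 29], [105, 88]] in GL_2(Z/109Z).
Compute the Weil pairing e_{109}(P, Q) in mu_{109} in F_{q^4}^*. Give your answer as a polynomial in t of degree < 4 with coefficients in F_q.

579638002545 + 831193501636*t + 191752435680*t^2 + 304138697233*t^3

e_{109}(aP+bQ,cP+dQ) = e_{109}(P,Q)^(ad-bc); with (a,b,c,d)=(35,29,105,88) this gives the det-109 law.
So e_{109}(P,Q) = e_{109}(P',Q')^{81}, since 35*81 = 1 mod 109.
Set x_W=65505757697*u+1190243894843, y_W=65505757697*v; then E': y_W^2=x_W^3+471390381167*x_W+708722345279.
Miller loop for e_{109} over F_{1383172472641^4}: bits of 109 = 1101101; 6 double steps + 4 add steps, l/v at each.
The quotient is 138348662450 + 317572428042*t + 214798513857*t^2 + 10488698248*t^3.
Hence e(P,Q) = 579638002545 + 831193501636*t + 191752435680*t^2 + 304138697233*t^3 in F_{1383172472641^4}^*.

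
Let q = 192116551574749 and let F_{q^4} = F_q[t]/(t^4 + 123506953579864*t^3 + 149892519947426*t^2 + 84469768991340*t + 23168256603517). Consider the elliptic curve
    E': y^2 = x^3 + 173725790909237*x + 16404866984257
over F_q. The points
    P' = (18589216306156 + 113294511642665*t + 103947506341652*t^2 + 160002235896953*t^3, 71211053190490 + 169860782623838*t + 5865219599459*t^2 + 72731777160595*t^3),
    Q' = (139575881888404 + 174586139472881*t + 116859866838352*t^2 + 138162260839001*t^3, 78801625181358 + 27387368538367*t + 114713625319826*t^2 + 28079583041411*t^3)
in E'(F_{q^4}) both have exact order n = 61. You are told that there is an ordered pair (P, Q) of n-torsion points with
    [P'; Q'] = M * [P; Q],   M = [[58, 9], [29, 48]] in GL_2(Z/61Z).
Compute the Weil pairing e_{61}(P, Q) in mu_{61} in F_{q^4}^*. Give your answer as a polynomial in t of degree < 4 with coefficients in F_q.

e_{61}(aP+bQ,cP+dQ) = e_{61}(P,Q)^(ad-bc); with (a,b,c,d)=(58,9,29,48) this gives the det-61 law.
Hence e(P,Q) = e(P',Q')^{25} where 25 = 22^{-1} mod 61.
Build f_{61,P'} and f_{61,Q'} via the 6-bit ladder of 61=111101_2; evaluate at shifted divisors; quotient in F_{192116551574749^4}.
e_{61}(P',Q') = 170685766283109 + 122880185661373*t + 8942748609140*t^2 + 133790715285638*t^3.
e_{61}(P,Q) = (170685766283109 + 122880185661373*t + 8942748609140*t^2 + 133790715285638*t^3)^{25} = 31371853705157 + 110043499421884*t + 82766494635203*t^2 + 109563175843505*t^3.

31371853705157 + 110043499421884*t + 82766494635203*t^2 + 109563175843505*t^3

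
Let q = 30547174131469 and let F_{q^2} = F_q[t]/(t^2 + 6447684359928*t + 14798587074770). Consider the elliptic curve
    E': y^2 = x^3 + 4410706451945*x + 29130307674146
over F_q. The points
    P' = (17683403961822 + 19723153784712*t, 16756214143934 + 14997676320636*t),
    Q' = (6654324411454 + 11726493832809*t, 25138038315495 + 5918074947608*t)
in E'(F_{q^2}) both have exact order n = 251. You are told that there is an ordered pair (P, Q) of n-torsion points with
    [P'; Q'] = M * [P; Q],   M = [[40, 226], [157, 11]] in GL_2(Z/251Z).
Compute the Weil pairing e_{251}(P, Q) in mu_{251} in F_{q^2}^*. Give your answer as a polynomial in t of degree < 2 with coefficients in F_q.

Since e_{251}(P,P)=e_{251}(Q,Q)=1 and e_{251}(Q,P)=e_{251}(P,Q)^{-1}, expanding e_{251}(40*P + 226*Q,157*P + 11*Q) leaves e(P,Q)^det(M).
Inverting 98 mod 251: 146. Thus e_{251}(P,Q) = e(P',Q')^{146}.
Miller loop for e_{251} over F_{30547174131469^2}: bits of 251 = 11111011; 7 double steps + 6 add steps, l/v at each.
Miller gives e_{251}(P',Q') = 19761048760046 + 4536550197348*t in F_{30547174131469^2}.
(19761048760046 + 4536550197348*t)^{146} mod (30547174131469,f) = 23539236335638 + 23512505866983*t.

23539236335638 + 23512505866983*t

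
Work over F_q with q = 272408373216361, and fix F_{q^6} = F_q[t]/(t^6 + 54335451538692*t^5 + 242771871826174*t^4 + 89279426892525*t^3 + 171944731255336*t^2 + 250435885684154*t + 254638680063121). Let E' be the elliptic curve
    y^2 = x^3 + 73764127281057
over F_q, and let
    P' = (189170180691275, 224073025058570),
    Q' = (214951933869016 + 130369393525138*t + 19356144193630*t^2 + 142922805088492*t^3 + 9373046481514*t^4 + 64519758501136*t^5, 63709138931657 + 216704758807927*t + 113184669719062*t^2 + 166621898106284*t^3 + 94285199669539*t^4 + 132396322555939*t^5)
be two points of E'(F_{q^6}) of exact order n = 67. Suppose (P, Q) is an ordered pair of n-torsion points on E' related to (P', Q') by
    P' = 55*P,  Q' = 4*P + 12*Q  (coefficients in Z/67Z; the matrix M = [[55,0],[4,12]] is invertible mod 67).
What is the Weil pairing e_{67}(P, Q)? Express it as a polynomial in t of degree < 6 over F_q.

Since e_{67}(P,P)=e_{67}(Q,Q)=1 and e_{67}(Q,P)=e_{67}(P,Q)^{-1}, expanding e_{67}(55*P,4*P + 12*Q) leaves e(P,Q)^det(M).
Hence e(P,Q) = e(P',Q')^{20} where 20 = 57^{-1} mod 67.
Run Miller on y^2=x^3+73764127281057 over F_{272408373216361}: ladder 1000011 (7 bits); e = f_P(D_Q)/f_Q(D_P).
e_{67}(P',Q') = 211410498914120 + 259359545062768*t + 166878072134223*t^2 + 73440898639603*t^3 + 242382444891941*t^4 + 258235158788420*t^5.
Hence e(P,Q) = 223975418462692 + 216131686173307*t + 176018005598887*t^2 + 21478488994627*t^3 + 134508900868064*t^4 + 107527428687196*t^5 in F_{272408373216361^6}^*.

223975418462692 + 216131686173307*t + 176018005598887*t^2 + 21478488994627*t^3 + 134508900868064*t^4 + 107527428687196*t^5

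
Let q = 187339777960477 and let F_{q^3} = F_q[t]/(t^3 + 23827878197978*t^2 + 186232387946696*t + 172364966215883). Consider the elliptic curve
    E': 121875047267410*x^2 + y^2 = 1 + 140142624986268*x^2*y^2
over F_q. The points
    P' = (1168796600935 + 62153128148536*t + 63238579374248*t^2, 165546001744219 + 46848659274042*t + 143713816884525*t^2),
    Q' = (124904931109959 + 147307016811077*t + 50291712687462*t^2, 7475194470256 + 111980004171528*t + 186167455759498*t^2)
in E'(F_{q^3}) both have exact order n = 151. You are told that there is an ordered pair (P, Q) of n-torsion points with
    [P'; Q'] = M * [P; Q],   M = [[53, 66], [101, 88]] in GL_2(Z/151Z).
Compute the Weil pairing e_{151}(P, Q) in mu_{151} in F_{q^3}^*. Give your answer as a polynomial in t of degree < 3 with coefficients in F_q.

e_{151}(aP+bQ,cP+dQ) = e_{151}(P,Q)^(ad-bc); with (a,b,c,d)=(53,66,101,88) this gives the det-151 law.
53*88 - 66*101 = -2002; reduced mod 151: det = 112, inverse 120.
Edwards a_E,d_E -> Montgomery A=169697881022238,B=74091308311416 -> Weierstrass 105484314563459,48417523850344 via alpha=106116204695772,beta=89102994550524.
8-bit Miller (10010111) on E'/F_{187339777960477} with a'=105484314563459, b'=48417523850344: accumulate tangent/chord ratios at Q'+S and P'+S'.
The quotient is 34581112724794 + 66898122906667*t + 153824491110841*t^2.
Hence e(P,Q) = 78376808908752 + 169450297385057*t + 79018577736099*t^2 in F_{187339777960477^3}^*.

78376808908752 + 169450297385057*t + 79018577736099*t^2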